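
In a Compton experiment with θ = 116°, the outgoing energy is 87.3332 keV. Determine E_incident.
115.8000 keV

Convert final energy to wavelength (hc ≈ 1239.842 keV·pm):
λ' = hc/E' = 1239.842 / 87.3332 = 14.1967 pm

Calculate the Compton shift:
Δλ = λ_C(1 - cos(116°))
Δλ = 2.4263 × (1 - cos(116°))
Δλ = 3.4899 pm

Initial wavelength:
λ = λ' - Δλ = 14.1967 - 3.4899 = 10.7068 pm

Initial energy:
E = hc/λ = 1239.842 / 10.7068 = 115.8000 keV

(Intermediate values are shown rounded; full precision is carried through to the final answer.)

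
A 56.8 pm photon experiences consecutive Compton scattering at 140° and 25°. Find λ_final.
61.3123 pm

Apply Compton shift twice:

First scattering at θ₁ = 140°:
Δλ₁ = λ_C(1 - cos(140°))
Δλ₁ = 2.4263 × 1.7660
Δλ₁ = 4.2850 pm

After first scattering:
λ₁ = 56.8 + 4.2850 = 61.0850 pm

Second scattering at θ₂ = 25°:
Δλ₂ = λ_C(1 - cos(25°))
Δλ₂ = 2.4263 × 0.0937
Δλ₂ = 0.2273 pm

Final wavelength:
λ₂ = 61.0850 + 0.2273 = 61.3123 pm

Total shift: Δλ_total = 4.2850 + 0.2273 = 4.5123 pm

(Intermediate values are shown rounded; full precision is carried through to the final answer.)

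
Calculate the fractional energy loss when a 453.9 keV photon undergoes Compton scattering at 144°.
0.6164 (or 61.64%)

Calculate initial and final photon energies:

Initial: E₀ = 453.9 keV → λ₀ = 2.7315 pm
Compton shift: Δλ = 4.3892 pm
Final wavelength: λ' = 7.1208 pm
Final energy: E' = 174.1163 keV

Fractional energy loss:
(E₀ - E')/E₀ = (453.9000 - 174.1163)/453.9000
= 279.7837/453.9000
= 0.6164
= 61.64%

(Intermediate values are shown rounded; full precision is carried through to the final answer.)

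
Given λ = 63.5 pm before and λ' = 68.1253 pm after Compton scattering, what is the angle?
155.00°

First find the wavelength shift:
Δλ = λ' - λ = 68.1253 - 63.5 = 4.6253 pm

Using Δλ = λ_C(1 - cos θ), with λ_C = h/(m_e·c) ≈ 2.42631024 pm:
cos θ = 1 - Δλ/λ_C
cos θ = 1 - 4.6253/2.42631024
cos θ = -0.906310

θ = arccos(-0.906310)
θ = 155.00°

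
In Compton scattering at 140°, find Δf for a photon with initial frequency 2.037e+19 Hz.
4.593e+18 Hz (decrease)

Convert frequency to wavelength (c = 299792458 m/s):
λ₀ = c/f₀ = 299792458/2.037e+19 = 1.4717352e-11 m = 14.7174 pm

Calculate Compton shift:
Δλ = λ_C(1 - cos(140°)) = 4.2850 pm

Final wavelength:
λ' = λ₀ + Δλ = 14.7174 + 4.2850 = 19.0023 pm

Final frequency:
f' = c/λ' = 299792458/1.9002324e-11 = 1.5776621e+19 Hz

Frequency shift (decrease):
Δf = f₀ - f' = 2.037e+19 - 1.5776621e+19 = 4.593e+18 Hz

(Intermediate values are shown rounded; full precision is carried through to the final answer.)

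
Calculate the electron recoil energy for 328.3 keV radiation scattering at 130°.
168.5773 keV

By energy conservation: K_e = E_initial - E_final

First find the scattered photon energy:
Initial wavelength: λ = hc/E = 3.7766 pm
Compton shift: Δλ = λ_C(1 - cos(130°)) = 3.9859 pm
Final wavelength: λ' = 3.7766 + 3.9859 = 7.7625 pm
Final photon energy: E' = hc/λ' = 159.7227 keV

Electron kinetic energy:
K_e = E - E' = 328.3000 - 159.7227 = 168.5773 keV

(Intermediate values are shown rounded; full precision is carried through to the final answer.)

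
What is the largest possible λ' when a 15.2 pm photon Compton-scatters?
20.0526 pm (at θ = 180°)

The Compton shift is Δλ = λ_C(1 − cos θ).

Since cos θ ranges from −1 to 1, the factor (1 − cos θ) ranges from 0 to 2; the maximum shift occurs at θ = 180° (backscattering):
Δλ_max = 2λ_C = 2 × 2.4263 pm = 4.8526 pm

Maximum scattered wavelength:
λ'_max = λ₀ + Δλ_max = 15.2 + 4.8526 = 20.0526 pm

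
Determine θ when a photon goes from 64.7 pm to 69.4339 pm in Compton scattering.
162.00°

First find the wavelength shift:
Δλ = λ' - λ = 69.4339 - 64.7 = 4.7339 pm

Using Δλ = λ_C(1 - cos θ), with λ_C = h/(m_e·c) ≈ 2.42631024 pm:
cos θ = 1 - Δλ/λ_C
cos θ = 1 - 4.7339/2.42631024
cos θ = -0.951070

θ = arccos(-0.951070)
θ = 162.00°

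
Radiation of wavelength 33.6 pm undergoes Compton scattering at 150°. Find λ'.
38.1276 pm

Using the Compton formula: λ' = λ + λ_C(1 − cos θ)

For θ = 150°, cos θ = -√3/2 (exact) ≈ -0.8660, so:
1 − cos 150° = 1 − (-√3/2) ≈ 1.8660

Δλ = λ_C × 1.8660 = 2.4263 × 1.8660 = 4.5276 pm

λ' = 33.6 + 4.5276 = 38.1276 pm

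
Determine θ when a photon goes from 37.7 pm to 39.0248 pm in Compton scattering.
63.00°

First find the wavelength shift:
Δλ = λ' - λ = 39.0248 - 37.7 = 1.3248 pm

Using Δλ = λ_C(1 - cos θ), with λ_C = h/(m_e·c) ≈ 2.42631024 pm:
cos θ = 1 - Δλ/λ_C
cos θ = 1 - 1.3248/2.42631024
cos θ = 0.453986

θ = arccos(0.453986)
θ = 63.00°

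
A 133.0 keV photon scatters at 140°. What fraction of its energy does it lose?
0.3149 (or 31.49%)

Calculate initial and final photon energies:

Initial: E₀ = 133.0 keV → λ₀ = 9.3221 pm
Compton shift: Δλ = 4.2850 pm
Final wavelength: λ' = 13.6071 pm
Final energy: E' = 91.1173 keV

Fractional energy loss:
(E₀ - E')/E₀ = (133.0000 - 91.1173)/133.0000
= 41.8827/133.0000
= 0.3149
= 31.49%

(Intermediate values are shown rounded; full precision is carried through to the final answer.)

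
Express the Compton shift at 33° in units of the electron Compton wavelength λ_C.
0.1613 λ_C

The Compton shift formula is:
Δλ = λ_C(1 - cos θ)

Dividing both sides by λ_C:
Δλ/λ_C = 1 - cos θ

For θ = 33°:
Δλ/λ_C = 1 - cos(33°)
Δλ/λ_C = 1 - 0.8387
Δλ/λ_C = 0.1613

This means the shift is 0.1613 × λ_C = 0.3914 pm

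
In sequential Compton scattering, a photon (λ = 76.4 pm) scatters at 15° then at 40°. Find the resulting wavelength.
77.0503 pm

Apply Compton shift twice:

First scattering at θ₁ = 15°:
Δλ₁ = λ_C(1 - cos(15°))
Δλ₁ = 2.4263 × 0.0341
Δλ₁ = 0.0827 pm

After first scattering:
λ₁ = 76.4 + 0.0827 = 76.4827 pm

Second scattering at θ₂ = 40°:
Δλ₂ = λ_C(1 - cos(40°))
Δλ₂ = 2.4263 × 0.2340
Δλ₂ = 0.5676 pm

Final wavelength:
λ₂ = 76.4827 + 0.5676 = 77.0503 pm

Total shift: Δλ_total = 0.0827 + 0.5676 = 0.6503 pm

(Intermediate values are shown rounded; full precision is carried through to the final answer.)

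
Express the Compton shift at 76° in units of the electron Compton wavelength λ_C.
0.7581 λ_C

The Compton shift formula is:
Δλ = λ_C(1 - cos θ)

Dividing both sides by λ_C:
Δλ/λ_C = 1 - cos θ

For θ = 76°:
Δλ/λ_C = 1 - cos(76°)
Δλ/λ_C = 1 - 0.2419
Δλ/λ_C = 0.7581

This means the shift is 0.7581 × λ_C = 1.8393 pm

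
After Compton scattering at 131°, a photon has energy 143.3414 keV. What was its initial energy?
267.7000 keV

Convert final energy to wavelength (hc ≈ 1239.842 keV·pm):
λ' = hc/E' = 1239.842 / 143.3414 = 8.6496 pm

Calculate the Compton shift:
Δλ = λ_C(1 - cos(131°))
Δλ = 2.4263 × (1 - cos(131°))
Δλ = 4.0181 pm

Initial wavelength:
λ = λ' - Δλ = 8.6496 - 4.0181 = 4.6315 pm

Initial energy:
E = hc/λ = 1239.842 / 4.6315 = 267.7000 keV

(Intermediate values are shown rounded; full precision is carried through to the final answer.)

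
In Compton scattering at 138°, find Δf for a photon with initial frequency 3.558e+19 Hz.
1.189e+19 Hz (decrease)

Convert frequency to wavelength (c = 299792458 m/s):
λ₀ = c/f₀ = 299792458/3.558e+19 = 8.4258701e-12 m = 8.4259 pm

Calculate Compton shift:
Δλ = λ_C(1 - cos(138°)) = 4.2294 pm

Final wavelength:
λ' = λ₀ + Δλ = 8.4259 + 4.2294 = 12.6553 pm

Final frequency:
f' = c/λ' = 299792458/1.2655280e-11 = 2.3689120e+19 Hz

Frequency shift (decrease):
Δf = f₀ - f' = 3.558e+19 - 2.3689120e+19 = 1.189e+19 Hz

(Intermediate values are shown rounded; full precision is carried through to the final answer.)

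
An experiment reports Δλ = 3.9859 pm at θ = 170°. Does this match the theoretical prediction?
No, inconsistent

Calculate the expected shift for θ = 170°:

Δλ_expected = λ_C(1 - cos(170°))
Δλ_expected = 2.4263 × (1 - cos(170°))
Δλ_expected = 2.4263 × 1.9848
Δλ_expected = 4.8158 pm

Given shift: 3.9859 pm
Expected shift: 4.8158 pm
Difference: 0.8298 pm

The values do not match. The given shift corresponds to θ ≈ 130.0°, not 170°.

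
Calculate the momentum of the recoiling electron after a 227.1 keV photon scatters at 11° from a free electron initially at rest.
2.3192e-23 kg·m/s

The electron is initially at rest, so by conservation of momentum:
p⃗_e = p⃗₀ − p⃗'  (incident photon momentum minus scattered photon momentum)

Photon momentum magnitudes (p = h/λ = E/c):
λ₀ = hc/E₀ = 5.4595 pm → p₀ = h/λ₀ = 1.2137e-22 kg·m/s
Δλ = λ_C(1 − cos 11°) = 0.0446 pm
λ' = 5.5040 pm → p' = h/λ' = 1.2039e-22 kg·m/s

The scattered photon makes angle θ = 11° with the incident direction, so by the law of cosines:
|p⃗_e|² = p₀² + p'² − 2p₀p'cos θ
|p⃗_e|² = (1.2137e-22)² + (1.2039e-22)² − 2·1.2137e-22·1.2039e-22·cos(11°)
|p⃗_e| = 2.3192e-23 kg·m/s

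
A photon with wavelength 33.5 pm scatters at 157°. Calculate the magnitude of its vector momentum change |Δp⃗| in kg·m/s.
3.6401e-23 kg·m/s

Photon momentum magnitude is p = h/λ.

Initial momentum:
p₀ = h/λ = 6.6261e-34/3.3500e-11 = 1.9779e-23 kg·m/s

After scattering:
λ' = λ + Δλ = 33.5 + 4.6597 = 38.1597 pm
p' = h/λ' = 6.6261e-34/3.8160e-11 = 1.7364e-23 kg·m/s

Momentum is a vector; the scattered photon's direction makes angle θ = 157° with the incident direction. The magnitude of the vector change Δp⃗ = p⃗₀ − p⃗' is found from the law of cosines:
|Δp⃗|² = p₀² + p'² − 2p₀p'cos θ
|Δp⃗|² = (1.9779e-23)² + (1.7364e-23)² − 2·1.9779e-23·1.7364e-23·cos(157°)
|Δp⃗| = 3.6401e-23 kg·m/s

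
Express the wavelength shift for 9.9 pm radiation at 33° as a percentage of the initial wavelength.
3.9539%

Calculate the Compton shift:
Δλ = λ_C(1 - cos(33°))
Δλ = 2.4263 × (1 - cos(33°))
Δλ = 2.4263 × 0.1613
Δλ = 0.3914 pm

Percentage change:
(Δλ/λ₀) × 100 = (0.3914/9.9) × 100
= 3.9539%

(Intermediate values are shown rounded; full precision is carried through to the final answer.)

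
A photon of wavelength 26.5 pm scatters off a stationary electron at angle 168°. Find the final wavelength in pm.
31.2996 pm

Using the Compton scattering formula:
λ' = λ + Δλ = λ + λ_C(1 - cos θ)

Given:
- Initial wavelength λ = 26.5 pm
- Scattering angle θ = 168°
- Compton wavelength λ_C ≈ 2.4263 pm

Calculate the shift:
Δλ = 2.4263 × (1 - cos(168°))
Δλ = 2.4263 × 1.9781
Δλ = 4.7996 pm

Final wavelength:
λ' = 26.5 + 4.7996 = 31.2996 pm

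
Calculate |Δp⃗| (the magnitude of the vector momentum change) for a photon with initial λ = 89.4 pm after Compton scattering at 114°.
1.2204e-23 kg·m/s

Photon momentum magnitude is p = h/λ.

Initial momentum:
p₀ = h/λ = 6.6261e-34/8.9400e-11 = 7.4117e-24 kg·m/s

After scattering:
λ' = λ + Δλ = 89.4 + 3.4132 = 92.8132 pm
p' = h/λ' = 6.6261e-34/9.2813e-11 = 7.1391e-24 kg·m/s

Momentum is a vector; the scattered photon's direction makes angle θ = 114° with the incident direction. The magnitude of the vector change Δp⃗ = p⃗₀ − p⃗' is found from the law of cosines:
|Δp⃗|² = p₀² + p'² − 2p₀p'cos θ
|Δp⃗|² = (7.4117e-24)² + (7.1391e-24)² − 2·7.4117e-24·7.1391e-24·cos(114°)
|Δp⃗| = 1.2204e-23 kg·m/s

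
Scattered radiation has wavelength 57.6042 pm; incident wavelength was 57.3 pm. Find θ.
29.00°

First find the wavelength shift:
Δλ = λ' - λ = 57.6042 - 57.3 = 0.3042 pm

Using Δλ = λ_C(1 - cos θ), with λ_C = h/(m_e·c) ≈ 2.42631024 pm:
cos θ = 1 - Δλ/λ_C
cos θ = 1 - 0.3042/2.42631024
cos θ = 0.874624

θ = arccos(0.874624)
θ = 29.00°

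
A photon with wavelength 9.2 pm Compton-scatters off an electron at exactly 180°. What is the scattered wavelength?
14.0526 pm

Using the Compton formula: λ' = λ + λ_C(1 − cos θ)

For θ = 180°, cos θ = -1 (exact) = -1.0000, so:
1 − cos 180° = 1 − (-1) = 2.0000

Δλ = λ_C × 2.0000 = 2.4263 × 2.0000 = 4.8526 pm

λ' = 9.2 + 4.8526 = 14.0526 pm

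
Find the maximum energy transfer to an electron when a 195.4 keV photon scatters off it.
84.6778 keV

Maximum energy transfer occurs at θ = 180° (backscattering).

Initial photon: E₀ = 195.4 keV → λ₀ = 6.3451 pm

Maximum Compton shift (at 180°):
Δλ_max = 2λ_C = 2 × 2.4263 = 4.8526 pm

Final wavelength:
λ' = 6.3451 + 4.8526 = 11.1978 pm

Minimum photon energy (maximum energy to electron):
E'_min = hc/λ' = 110.7222 keV

Maximum electron kinetic energy:
K_max = E₀ - E'_min = 195.4000 - 110.7222 = 84.6778 keV

(Intermediate values are shown rounded; full precision is carried through to the final answer.)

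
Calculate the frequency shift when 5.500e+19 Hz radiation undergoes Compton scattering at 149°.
2.489e+19 Hz (decrease)

Convert frequency to wavelength (c = 299792458 m/s):
λ₀ = c/f₀ = 299792458/5.500e+19 = 5.4507720e-12 m = 5.4508 pm

Calculate Compton shift:
Δλ = λ_C(1 - cos(149°)) = 4.5061 pm

Final wavelength:
λ' = λ₀ + Δλ = 5.4508 + 4.5061 = 9.9568 pm

Final frequency:
f' = c/λ' = 299792458/9.9568360e-12 = 3.0109209e+19 Hz

Frequency shift (decrease):
Δf = f₀ - f' = 5.500e+19 - 3.0109209e+19 = 2.489e+19 Hz

(Intermediate values are shown rounded; full precision is carried through to the final answer.)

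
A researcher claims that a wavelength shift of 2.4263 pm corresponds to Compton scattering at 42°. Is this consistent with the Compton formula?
No, inconsistent

Calculate the expected shift for θ = 42°:

Δλ_expected = λ_C(1 - cos(42°))
Δλ_expected = 2.4263 × (1 - cos(42°))
Δλ_expected = 2.4263 × 0.2569
Δλ_expected = 0.6232 pm

Given shift: 2.4263 pm
Expected shift: 0.6232 pm
Difference: 1.8031 pm

The values do not match. The given shift corresponds to θ ≈ 90.0°, not 42°.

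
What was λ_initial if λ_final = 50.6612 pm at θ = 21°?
50.5000 pm

From λ' = λ + Δλ, we have λ = λ' - Δλ

First calculate the Compton shift:
Δλ = λ_C(1 - cos θ)
Δλ = 2.4263 × (1 - cos(21°))
Δλ = 2.4263 × 0.0664
Δλ = 0.1612 pm

Initial wavelength:
λ = λ' - Δλ
λ = 50.6612 - 0.1612
λ = 50.5000 pm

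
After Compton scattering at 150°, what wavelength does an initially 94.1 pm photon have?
98.6276 pm

Using the Compton formula: λ' = λ + λ_C(1 − cos θ)

For θ = 150°, cos θ = -√3/2 (exact) ≈ -0.8660, so:
1 − cos 150° = 1 − (-√3/2) ≈ 1.8660

Δλ = λ_C × 1.8660 = 2.4263 × 1.8660 = 4.5276 pm

λ' = 94.1 + 4.5276 = 98.6276 pm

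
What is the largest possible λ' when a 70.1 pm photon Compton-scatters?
74.9526 pm (at θ = 180°)

The Compton shift is Δλ = λ_C(1 − cos θ).

Since cos θ ranges from −1 to 1, the factor (1 − cos θ) ranges from 0 to 2; the maximum shift occurs at θ = 180° (backscattering):
Δλ_max = 2λ_C = 2 × 2.4263 pm = 4.8526 pm

Maximum scattered wavelength:
λ'_max = λ₀ + Δλ_max = 70.1 + 4.8526 = 74.9526 pm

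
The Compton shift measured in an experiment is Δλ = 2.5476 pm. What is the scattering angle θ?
92.87°

From the Compton formula Δλ = λ_C(1 - cos θ), we can solve for θ:

cos θ = 1 - Δλ/λ_C

Given:
- Δλ = 2.5476 pm
- λ_C = h/(m_e·c) ≈ 2.42631024 pm

cos θ = 1 - 2.5476/2.42631024
cos θ = 1 - 1.049989
cos θ = -0.049989

θ = arccos(-0.049989)
θ = 92.87°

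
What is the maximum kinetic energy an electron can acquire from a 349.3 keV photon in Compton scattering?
201.7371 keV

Maximum energy transfer occurs at θ = 180° (backscattering).

Initial photon: E₀ = 349.3 keV → λ₀ = 3.5495 pm

Maximum Compton shift (at 180°):
Δλ_max = 2λ_C = 2 × 2.4263 = 4.8526 pm

Final wavelength:
λ' = 3.5495 + 4.8526 = 8.4021 pm

Minimum photon energy (maximum energy to electron):
E'_min = hc/λ' = 147.5629 keV

Maximum electron kinetic energy:
K_max = E₀ - E'_min = 349.3000 - 147.5629 = 201.7371 keV

(Intermediate values are shown rounded; full precision is carried through to the final answer.)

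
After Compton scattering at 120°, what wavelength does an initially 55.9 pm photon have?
59.5395 pm

Using the Compton formula: λ' = λ + λ_C(1 − cos θ)

For θ = 120°, cos θ = -1/2 (exact) = -0.5000, so:
1 − cos 120° = 1 − (-1/2) = 1.5000

Δλ = λ_C × 1.5000 = 2.4263 × 1.5000 = 3.6395 pm

λ' = 55.9 + 3.6395 = 59.5395 pm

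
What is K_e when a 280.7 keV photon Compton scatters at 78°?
85.1048 keV

By energy conservation: K_e = E_initial - E_final

First find the scattered photon energy:
Initial wavelength: λ = hc/E = 4.4170 pm
Compton shift: Δλ = λ_C(1 - cos(78°)) = 1.9219 pm
Final wavelength: λ' = 4.4170 + 1.9219 = 6.3388 pm
Final photon energy: E' = hc/λ' = 195.5952 keV

Electron kinetic energy:
K_e = E - E' = 280.7000 - 195.5952 = 85.1048 keV

(Intermediate values are shown rounded; full precision is carried through to the final answer.)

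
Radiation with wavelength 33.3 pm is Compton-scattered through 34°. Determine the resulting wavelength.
33.7148 pm

Using the Compton scattering formula:
λ' = λ + Δλ = λ + λ_C(1 - cos θ)

Given:
- Initial wavelength λ = 33.3 pm
- Scattering angle θ = 34°
- Compton wavelength λ_C ≈ 2.4263 pm

Calculate the shift:
Δλ = 2.4263 × (1 - cos(34°))
Δλ = 2.4263 × 0.1710
Δλ = 0.4148 pm

Final wavelength:
λ' = 33.3 + 0.4148 = 33.7148 pm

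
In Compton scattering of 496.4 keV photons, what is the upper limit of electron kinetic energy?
327.7206 keV

Maximum energy transfer occurs at θ = 180° (backscattering).

Initial photon: E₀ = 496.4 keV → λ₀ = 2.4977 pm

Maximum Compton shift (at 180°):
Δλ_max = 2λ_C = 2 × 2.4263 = 4.8526 pm

Final wavelength:
λ' = 2.4977 + 4.8526 = 7.3503 pm

Minimum photon energy (maximum energy to electron):
E'_min = hc/λ' = 168.6794 keV

Maximum electron kinetic energy:
K_max = E₀ - E'_min = 496.4000 - 168.6794 = 327.7206 keV

(Intermediate values are shown rounded; full precision is carried through to the final answer.)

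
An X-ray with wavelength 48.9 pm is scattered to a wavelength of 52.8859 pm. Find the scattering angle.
130.00°

First find the wavelength shift:
Δλ = λ' - λ = 52.8859 - 48.9 = 3.9859 pm

Using Δλ = λ_C(1 - cos θ), with λ_C = h/(m_e·c) ≈ 2.42631024 pm:
cos θ = 1 - Δλ/λ_C
cos θ = 1 - 3.9859/2.42631024
cos θ = -0.642783

θ = arccos(-0.642783)
θ = 130.00°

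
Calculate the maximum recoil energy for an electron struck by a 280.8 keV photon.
147.0235 keV

Maximum energy transfer occurs at θ = 180° (backscattering).

Initial photon: E₀ = 280.8 keV → λ₀ = 4.4154 pm

Maximum Compton shift (at 180°):
Δλ_max = 2λ_C = 2 × 2.4263 = 4.8526 pm

Final wavelength:
λ' = 4.4154 + 4.8526 = 9.2680 pm

Minimum photon energy (maximum energy to electron):
E'_min = hc/λ' = 133.7765 keV

Maximum electron kinetic energy:
K_max = E₀ - E'_min = 280.8000 - 133.7765 = 147.0235 keV

(Intermediate values are shown rounded; full precision is carried through to the final answer.)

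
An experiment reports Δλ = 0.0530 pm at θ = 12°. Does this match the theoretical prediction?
Yes, consistent

Calculate the expected shift for θ = 12°:

Δλ_expected = λ_C(1 - cos(12°))
Δλ_expected = 2.4263 × (1 - cos(12°))
Δλ_expected = 2.4263 × 0.0219
Δλ_expected = 0.0530 pm

Given shift: 0.0530 pm
Expected shift: 0.0530 pm
Difference: 0.0000 pm

The values match. This is consistent with Compton scattering at the stated angle.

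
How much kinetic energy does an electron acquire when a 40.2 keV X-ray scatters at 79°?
2.4059 keV

By energy conservation: K_e = E_initial - E_final

First find the scattered photon energy:
Initial wavelength: λ = hc/E = 30.8418 pm
Compton shift: Δλ = λ_C(1 - cos(79°)) = 1.9633 pm
Final wavelength: λ' = 30.8418 + 1.9633 = 32.8052 pm
Final photon energy: E' = hc/λ' = 37.7941 keV

Electron kinetic energy:
K_e = E - E' = 40.2000 - 37.7941 = 2.4059 keV

(Intermediate values are shown rounded; full precision is carried through to the final answer.)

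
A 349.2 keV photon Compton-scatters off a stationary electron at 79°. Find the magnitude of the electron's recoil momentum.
2.0177e-22 kg·m/s

The electron is initially at rest, so by conservation of momentum:
p⃗_e = p⃗₀ − p⃗'  (incident photon momentum minus scattered photon momentum)

Photon momentum magnitudes (p = h/λ = E/c):
λ₀ = hc/E₀ = 3.5505 pm → p₀ = h/λ₀ = 1.8662e-22 kg·m/s
Δλ = λ_C(1 − cos 79°) = 1.9633 pm
λ' = 5.5139 pm → p' = h/λ' = 1.2017e-22 kg·m/s

The scattered photon makes angle θ = 79° with the incident direction, so by the law of cosines:
|p⃗_e|² = p₀² + p'² − 2p₀p'cos θ
|p⃗_e|² = (1.8662e-22)² + (1.2017e-22)² − 2·1.8662e-22·1.2017e-22·cos(79°)
|p⃗_e| = 2.0177e-22 kg·m/s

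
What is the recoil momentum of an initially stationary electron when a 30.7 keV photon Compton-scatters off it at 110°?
2.5886e-23 kg·m/s

The electron is initially at rest, so by conservation of momentum:
p⃗_e = p⃗₀ − p⃗'  (incident photon momentum minus scattered photon momentum)

Photon momentum magnitudes (p = h/λ = E/c):
λ₀ = hc/E₀ = 40.3857 pm → p₀ = h/λ₀ = 1.6407e-23 kg·m/s
Δλ = λ_C(1 − cos 110°) = 3.2562 pm
λ' = 43.6419 pm → p' = h/λ' = 1.5183e-23 kg·m/s

The scattered photon makes angle θ = 110° with the incident direction, so by the law of cosines:
|p⃗_e|² = p₀² + p'² − 2p₀p'cos θ
|p⃗_e|² = (1.6407e-23)² + (1.5183e-23)² − 2·1.6407e-23·1.5183e-23·cos(110°)
|p⃗_e| = 2.5886e-23 kg·m/s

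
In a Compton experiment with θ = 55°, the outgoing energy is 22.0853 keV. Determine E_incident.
22.5000 keV

Convert final energy to wavelength (hc ≈ 1239.842 keV·pm):
λ' = hc/E' = 1239.842 / 22.0853 = 56.1388 pm

Calculate the Compton shift:
Δλ = λ_C(1 - cos(55°))
Δλ = 2.4263 × (1 - cos(55°))
Δλ = 1.0346 pm

Initial wavelength:
λ = λ' - Δλ = 56.1388 - 1.0346 = 55.1042 pm

Initial energy:
E = hc/λ = 1239.842 / 55.1042 = 22.5000 keV

(Intermediate values are shown rounded; full precision is carried through to the final answer.)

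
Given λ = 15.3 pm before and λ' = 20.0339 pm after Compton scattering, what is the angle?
162.00°

First find the wavelength shift:
Δλ = λ' - λ = 20.0339 - 15.3 = 4.7339 pm

Using Δλ = λ_C(1 - cos θ), with λ_C = h/(m_e·c) ≈ 2.42631024 pm:
cos θ = 1 - Δλ/λ_C
cos θ = 1 - 4.7339/2.42631024
cos θ = -0.951070

θ = arccos(-0.951070)
θ = 162.00°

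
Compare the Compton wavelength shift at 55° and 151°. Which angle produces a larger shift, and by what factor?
151° produces the larger shift by a factor of 4.396

Calculate both shifts using Δλ = λ_C(1 - cos θ):

For θ₁ = 55°:
Δλ₁ = 2.4263 × (1 - cos(55°))
Δλ₁ = 2.4263 × 0.4264
Δλ₁ = 1.0346 pm

For θ₂ = 151°:
Δλ₂ = 2.4263 × (1 - cos(151°))
Δλ₂ = 2.4263 × 1.8746
Δλ₂ = 4.5484 pm

The 151° angle produces the larger shift.
Ratio: 4.5484/1.0346 = 4.396

(Intermediate values are shown rounded; full precision is carried through to the final answer.)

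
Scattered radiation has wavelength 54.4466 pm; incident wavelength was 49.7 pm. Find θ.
163.00°

First find the wavelength shift:
Δλ = λ' - λ = 54.4466 - 49.7 = 4.7466 pm

Using Δλ = λ_C(1 - cos θ), with λ_C = h/(m_e·c) ≈ 2.42631024 pm:
cos θ = 1 - Δλ/λ_C
cos θ = 1 - 4.7466/2.42631024
cos θ = -0.956304

θ = arccos(-0.956304)
θ = 163.00°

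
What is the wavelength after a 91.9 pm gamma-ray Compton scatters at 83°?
94.0306 pm

Using the Compton scattering formula:
λ' = λ + Δλ = λ + λ_C(1 - cos θ)

Given:
- Initial wavelength λ = 91.9 pm
- Scattering angle θ = 83°
- Compton wavelength λ_C ≈ 2.4263 pm

Calculate the shift:
Δλ = 2.4263 × (1 - cos(83°))
Δλ = 2.4263 × 0.8781
Δλ = 2.1306 pm

Final wavelength:
λ' = 91.9 + 2.1306 = 94.0306 pm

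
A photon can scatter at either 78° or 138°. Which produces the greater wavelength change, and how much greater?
138° produces the larger shift by a factor of 2.201

Calculate both shifts using Δλ = λ_C(1 - cos θ):

For θ₁ = 78°:
Δλ₁ = 2.4263 × (1 - cos(78°))
Δλ₁ = 2.4263 × 0.7921
Δλ₁ = 1.9219 pm

For θ₂ = 138°:
Δλ₂ = 2.4263 × (1 - cos(138°))
Δλ₂ = 2.4263 × 1.7431
Δλ₂ = 4.2294 pm

The 138° angle produces the larger shift.
Ratio: 4.2294/1.9219 = 2.201

(Intermediate values are shown rounded; full precision is carried through to the final answer.)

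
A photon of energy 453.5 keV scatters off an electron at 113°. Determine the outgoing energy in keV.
202.9771 keV

First convert energy to wavelength:
λ = hc/E, with hc ≈ 1239.842 keV·pm (i.e. 1239.842 eV·nm)

For E = 453.5 keV = 453500 eV:
λ = 1239.842 keV·pm / 453.5 keV
λ = 2.7339 pm

Calculate the Compton shift:
Δλ = λ_C(1 - cos(113°)) = 2.4263 × 1.3907
Δλ = 3.3743 pm

Final wavelength:
λ' = 2.7339 + 3.3743 = 6.1083 pm

Final energy:
E' = hc/λ' = 1239.842 / 6.1083 = 202.9771 keV

(Intermediate values are shown rounded; full precision is carried through to the final answer.)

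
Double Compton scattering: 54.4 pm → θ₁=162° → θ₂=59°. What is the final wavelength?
60.3105 pm

Apply Compton shift twice:

First scattering at θ₁ = 162°:
Δλ₁ = λ_C(1 - cos(162°))
Δλ₁ = 2.4263 × 1.9511
Δλ₁ = 4.7339 pm

After first scattering:
λ₁ = 54.4 + 4.7339 = 59.1339 pm

Second scattering at θ₂ = 59°:
Δλ₂ = λ_C(1 - cos(59°))
Δλ₂ = 2.4263 × 0.4850
Δλ₂ = 1.1767 pm

Final wavelength:
λ₂ = 59.1339 + 1.1767 = 60.3105 pm

Total shift: Δλ_total = 4.7339 + 1.1767 = 5.9105 pm

(Intermediate values are shown rounded; full precision is carried through to the final answer.)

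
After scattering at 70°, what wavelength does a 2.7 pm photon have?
4.2965 pm

Using the Compton scattering formula:
λ' = λ + Δλ = λ + λ_C(1 - cos θ)

Given:
- Initial wavelength λ = 2.7 pm
- Scattering angle θ = 70°
- Compton wavelength λ_C ≈ 2.4263 pm

Calculate the shift:
Δλ = 2.4263 × (1 - cos(70°))
Δλ = 2.4263 × 0.6580
Δλ = 1.5965 pm

Final wavelength:
λ' = 2.7 + 1.5965 = 4.2965 pm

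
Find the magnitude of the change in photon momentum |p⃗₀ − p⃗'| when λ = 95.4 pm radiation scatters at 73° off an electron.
8.1903e-24 kg·m/s

Photon momentum magnitude is p = h/λ.

Initial momentum:
p₀ = h/λ = 6.6261e-34/9.5400e-11 = 6.9456e-24 kg·m/s

After scattering:
λ' = λ + Δλ = 95.4 + 1.7169 = 97.1169 pm
p' = h/λ' = 6.6261e-34/9.7117e-11 = 6.8228e-24 kg·m/s

Momentum is a vector; the scattered photon's direction makes angle θ = 73° with the incident direction. The magnitude of the vector change Δp⃗ = p⃗₀ − p⃗' is found from the law of cosines:
|Δp⃗|² = p₀² + p'² − 2p₀p'cos θ
|Δp⃗|² = (6.9456e-24)² + (6.8228e-24)² − 2·6.9456e-24·6.8228e-24·cos(73°)
|Δp⃗| = 8.1903e-24 kg·m/s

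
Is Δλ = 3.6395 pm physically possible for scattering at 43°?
No, inconsistent

Calculate the expected shift for θ = 43°:

Δλ_expected = λ_C(1 - cos(43°))
Δλ_expected = 2.4263 × (1 - cos(43°))
Δλ_expected = 2.4263 × 0.2686
Δλ_expected = 0.6518 pm

Given shift: 3.6395 pm
Expected shift: 0.6518 pm
Difference: 2.9876 pm

The values do not match. The given shift corresponds to θ ≈ 120.0°, not 43°.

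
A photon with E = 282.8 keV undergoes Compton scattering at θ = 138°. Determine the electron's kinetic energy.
138.8595 keV

By energy conservation: K_e = E_initial - E_final

First find the scattered photon energy:
Initial wavelength: λ = hc/E = 4.3842 pm
Compton shift: Δλ = λ_C(1 - cos(138°)) = 4.2294 pm
Final wavelength: λ' = 4.3842 + 4.2294 = 8.6136 pm
Final photon energy: E' = hc/λ' = 143.9405 keV

Electron kinetic energy:
K_e = E - E' = 282.8000 - 143.9405 = 138.8595 keV

(Intermediate values are shown rounded; full precision is carried through to the final answer.)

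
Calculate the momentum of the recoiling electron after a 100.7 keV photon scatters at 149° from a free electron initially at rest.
8.9907e-23 kg·m/s

The electron is initially at rest, so by conservation of momentum:
p⃗_e = p⃗₀ − p⃗'  (incident photon momentum minus scattered photon momentum)

Photon momentum magnitudes (p = h/λ = E/c):
λ₀ = hc/E₀ = 12.3122 pm → p₀ = h/λ₀ = 5.3817e-23 kg·m/s
Δλ = λ_C(1 − cos 149°) = 4.5061 pm
λ' = 16.8183 pm → p' = h/λ' = 3.9398e-23 kg·m/s

The scattered photon makes angle θ = 149° with the incident direction, so by the law of cosines:
|p⃗_e|² = p₀² + p'² − 2p₀p'cos θ
|p⃗_e|² = (5.3817e-23)² + (3.9398e-23)² − 2·5.3817e-23·3.9398e-23·cos(149°)
|p⃗_e| = 8.9907e-23 kg·m/s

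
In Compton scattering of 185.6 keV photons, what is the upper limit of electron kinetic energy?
78.0943 keV

Maximum energy transfer occurs at θ = 180° (backscattering).

Initial photon: E₀ = 185.6 keV → λ₀ = 6.6802 pm

Maximum Compton shift (at 180°):
Δλ_max = 2λ_C = 2 × 2.4263 = 4.8526 pm

Final wavelength:
λ' = 6.6802 + 4.8526 = 11.5328 pm

Minimum photon energy (maximum energy to electron):
E'_min = hc/λ' = 107.5057 keV

Maximum electron kinetic energy:
K_max = E₀ - E'_min = 185.6000 - 107.5057 = 78.0943 keV

(Intermediate values are shown rounded; full precision is carried through to the final answer.)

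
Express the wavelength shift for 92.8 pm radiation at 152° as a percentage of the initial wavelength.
4.9231%

Calculate the Compton shift:
Δλ = λ_C(1 - cos(152°))
Δλ = 2.4263 × (1 - cos(152°))
Δλ = 2.4263 × 1.8829
Δλ = 4.5686 pm

Percentage change:
(Δλ/λ₀) × 100 = (4.5686/92.8) × 100
= 4.9231%

(Intermediate values are shown rounded; full precision is carried through to the final answer.)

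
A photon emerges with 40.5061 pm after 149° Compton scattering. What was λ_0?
36.0000 pm

From λ' = λ + Δλ, we have λ = λ' - Δλ

First calculate the Compton shift:
Δλ = λ_C(1 - cos θ)
Δλ = 2.4263 × (1 - cos(149°))
Δλ = 2.4263 × 1.8572
Δλ = 4.5061 pm

Initial wavelength:
λ = λ' - Δλ
λ = 40.5061 - 4.5061
λ = 36.0000 pm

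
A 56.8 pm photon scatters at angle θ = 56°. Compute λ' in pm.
57.8695 pm

Using the Compton scattering formula:
λ' = λ + Δλ = λ + λ_C(1 - cos θ)

Given:
- Initial wavelength λ = 56.8 pm
- Scattering angle θ = 56°
- Compton wavelength λ_C ≈ 2.4263 pm

Calculate the shift:
Δλ = 2.4263 × (1 - cos(56°))
Δλ = 2.4263 × 0.4408
Δλ = 1.0695 pm

Final wavelength:
λ' = 56.8 + 1.0695 = 57.8695 pm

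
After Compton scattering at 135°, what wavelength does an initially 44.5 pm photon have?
48.6420 pm

Using the Compton formula: λ' = λ + λ_C(1 − cos θ)

For θ = 135°, cos θ = -√2/2 (exact) ≈ -0.7071, so:
1 − cos 135° = 1 − (-√2/2) ≈ 1.7071

Δλ = λ_C × 1.7071 = 2.4263 × 1.7071 = 4.1420 pm

λ' = 44.5 + 4.1420 = 48.6420 pm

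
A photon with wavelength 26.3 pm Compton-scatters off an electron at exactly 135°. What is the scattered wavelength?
30.4420 pm

Using the Compton formula: λ' = λ + λ_C(1 − cos θ)

For θ = 135°, cos θ = -√2/2 (exact) ≈ -0.7071, so:
1 − cos 135° = 1 − (-√2/2) ≈ 1.7071

Δλ = λ_C × 1.7071 = 2.4263 × 1.7071 = 4.1420 pm

λ' = 26.3 + 4.1420 = 30.4420 pm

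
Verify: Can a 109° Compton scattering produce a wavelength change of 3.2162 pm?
Yes, consistent

Calculate the expected shift for θ = 109°:

Δλ_expected = λ_C(1 - cos(109°))
Δλ_expected = 2.4263 × (1 - cos(109°))
Δλ_expected = 2.4263 × 1.3256
Δλ_expected = 3.2162 pm

Given shift: 3.2162 pm
Expected shift: 3.2162 pm
Difference: 0.0000 pm

The values match. This is consistent with Compton scattering at the stated angle.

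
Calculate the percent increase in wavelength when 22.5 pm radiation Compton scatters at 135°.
18.4088%

Calculate the Compton shift:
Δλ = λ_C(1 - cos(135°))
Δλ = 2.4263 × (1 - cos(135°))
Δλ = 2.4263 × 1.7071
Δλ = 4.1420 pm

Percentage change:
(Δλ/λ₀) × 100 = (4.1420/22.5) × 100
= 18.4088%

(Intermediate values are shown rounded; full precision is carried through to the final answer.)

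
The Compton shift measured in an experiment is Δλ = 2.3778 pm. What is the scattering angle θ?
88.85°

From the Compton formula Δλ = λ_C(1 - cos θ), we can solve for θ:

cos θ = 1 - Δλ/λ_C

Given:
- Δλ = 2.3778 pm
- λ_C = h/(m_e·c) ≈ 2.42631024 pm

cos θ = 1 - 2.3778/2.42631024
cos θ = 1 - 0.980007
cos θ = 0.019993

θ = arccos(0.019993)
θ = 88.85°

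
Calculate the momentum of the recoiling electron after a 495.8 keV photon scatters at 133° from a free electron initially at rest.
3.4166e-22 kg·m/s

The electron is initially at rest, so by conservation of momentum:
p⃗_e = p⃗₀ − p⃗'  (incident photon momentum minus scattered photon momentum)

Photon momentum magnitudes (p = h/λ = E/c):
λ₀ = hc/E₀ = 2.5007 pm → p₀ = h/λ₀ = 2.6497e-22 kg·m/s
Δλ = λ_C(1 − cos 133°) = 4.0810 pm
λ' = 6.5817 pm → p' = h/λ' = 1.0067e-22 kg·m/s

The scattered photon makes angle θ = 133° with the incident direction, so by the law of cosines:
|p⃗_e|² = p₀² + p'² − 2p₀p'cos θ
|p⃗_e|² = (2.6497e-22)² + (1.0067e-22)² − 2·2.6497e-22·1.0067e-22·cos(133°)
|p⃗_e| = 3.4166e-22 kg·m/s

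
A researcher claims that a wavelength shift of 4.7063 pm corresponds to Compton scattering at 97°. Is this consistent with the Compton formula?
No, inconsistent

Calculate the expected shift for θ = 97°:

Δλ_expected = λ_C(1 - cos(97°))
Δλ_expected = 2.4263 × (1 - cos(97°))
Δλ_expected = 2.4263 × 1.1219
Δλ_expected = 2.7220 pm

Given shift: 4.7063 pm
Expected shift: 2.7220 pm
Difference: 1.9843 pm

The values do not match. The given shift corresponds to θ ≈ 160.0°, not 97°.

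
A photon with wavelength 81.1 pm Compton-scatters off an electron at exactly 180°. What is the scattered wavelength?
85.9526 pm

Using the Compton formula: λ' = λ + λ_C(1 − cos θ)

For θ = 180°, cos θ = -1 (exact) = -1.0000, so:
1 − cos 180° = 1 − (-1) = 2.0000

Δλ = λ_C × 2.0000 = 2.4263 × 2.0000 = 4.8526 pm

λ' = 81.1 + 4.8526 = 85.9526 pm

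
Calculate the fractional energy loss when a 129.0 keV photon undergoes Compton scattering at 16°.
0.0097 (or 0.97%)

Calculate initial and final photon energies:

Initial: E₀ = 129.0 keV → λ₀ = 9.6112 pm
Compton shift: Δλ = 0.0940 pm
Final wavelength: λ' = 9.7052 pm
Final energy: E' = 127.7507 keV

Fractional energy loss:
(E₀ - E')/E₀ = (129.0000 - 127.7507)/129.0000
= 1.2493/129.0000
= 0.0097
= 0.97%

(Intermediate values are shown rounded; full precision is carried through to the final answer.)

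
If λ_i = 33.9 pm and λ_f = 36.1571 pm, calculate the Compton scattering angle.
86.00°

First find the wavelength shift:
Δλ = λ' - λ = 36.1571 - 33.9 = 2.2571 pm

Using Δλ = λ_C(1 - cos θ), with λ_C = h/(m_e·c) ≈ 2.42631024 pm:
cos θ = 1 - Δλ/λ_C
cos θ = 1 - 2.2571/2.42631024
cos θ = 0.069740

θ = arccos(0.069740)
θ = 86.00°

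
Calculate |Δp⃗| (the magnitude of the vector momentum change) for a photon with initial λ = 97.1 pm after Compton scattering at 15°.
1.7807e-24 kg·m/s

Photon momentum magnitude is p = h/λ.

Initial momentum:
p₀ = h/λ = 6.6261e-34/9.7100e-11 = 6.8240e-24 kg·m/s

After scattering:
λ' = λ + Δλ = 97.1 + 0.0827 = 97.1827 pm
p' = h/λ' = 6.6261e-34/9.7183e-11 = 6.8182e-24 kg·m/s

Momentum is a vector; the scattered photon's direction makes angle θ = 15° with the incident direction. The magnitude of the vector change Δp⃗ = p⃗₀ − p⃗' is found from the law of cosines:
|Δp⃗|² = p₀² + p'² − 2p₀p'cos θ
|Δp⃗|² = (6.8240e-24)² + (6.8182e-24)² − 2·6.8240e-24·6.8182e-24·cos(15°)
|Δp⃗| = 1.7807e-24 kg·m/s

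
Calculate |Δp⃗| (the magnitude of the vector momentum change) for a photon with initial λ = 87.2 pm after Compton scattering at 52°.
6.6273e-24 kg·m/s

Photon momentum magnitude is p = h/λ.

Initial momentum:
p₀ = h/λ = 6.6261e-34/8.7200e-11 = 7.5987e-24 kg·m/s

After scattering:
λ' = λ + Δλ = 87.2 + 0.9325 = 88.1325 pm
p' = h/λ' = 6.6261e-34/8.8133e-11 = 7.5183e-24 kg·m/s

Momentum is a vector; the scattered photon's direction makes angle θ = 52° with the incident direction. The magnitude of the vector change Δp⃗ = p⃗₀ − p⃗' is found from the law of cosines:
|Δp⃗|² = p₀² + p'² − 2p₀p'cos θ
|Δp⃗|² = (7.5987e-24)² + (7.5183e-24)² − 2·7.5987e-24·7.5183e-24·cos(52°)
|Δp⃗| = 6.6273e-24 kg·m/s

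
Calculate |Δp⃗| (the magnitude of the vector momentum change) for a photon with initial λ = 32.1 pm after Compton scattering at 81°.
2.6025e-23 kg·m/s

Photon momentum magnitude is p = h/λ.

Initial momentum:
p₀ = h/λ = 6.6261e-34/3.2100e-11 = 2.0642e-23 kg·m/s

After scattering:
λ' = λ + Δλ = 32.1 + 2.0468 = 34.1468 pm
p' = h/λ' = 6.6261e-34/3.4147e-11 = 1.9405e-23 kg·m/s

Momentum is a vector; the scattered photon's direction makes angle θ = 81° with the incident direction. The magnitude of the vector change Δp⃗ = p⃗₀ − p⃗' is found from the law of cosines:
|Δp⃗|² = p₀² + p'² − 2p₀p'cos θ
|Δp⃗|² = (2.0642e-23)² + (1.9405e-23)² − 2·2.0642e-23·1.9405e-23·cos(81°)
|Δp⃗| = 2.6025e-23 kg·m/s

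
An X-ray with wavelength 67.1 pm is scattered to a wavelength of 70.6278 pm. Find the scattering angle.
117.00°

First find the wavelength shift:
Δλ = λ' - λ = 70.6278 - 67.1 = 3.5278 pm

Using Δλ = λ_C(1 - cos θ), with λ_C = h/(m_e·c) ≈ 2.42631024 pm:
cos θ = 1 - Δλ/λ_C
cos θ = 1 - 3.5278/2.42631024
cos θ = -0.453977

θ = arccos(-0.453977)
θ = 117.00°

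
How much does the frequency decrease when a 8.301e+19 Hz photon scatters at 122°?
4.207e+19 Hz (decrease)

Convert frequency to wavelength (c = 299792458 m/s):
λ₀ = c/f₀ = 299792458/8.301e+19 = 3.6115222e-12 m = 3.6115 pm

Calculate Compton shift:
Δλ = λ_C(1 - cos(122°)) = 3.7121 pm

Final wavelength:
λ' = λ₀ + Δλ = 3.6115 + 3.7121 = 7.3236 pm

Final frequency:
f' = c/λ' = 299792458/7.3235810e-12 = 4.0935228e+19 Hz

Frequency shift (decrease):
Δf = f₀ - f' = 8.301e+19 - 4.0935228e+19 = 4.207e+19 Hz

(Intermediate values are shown rounded; full precision is carried through to the final answer.)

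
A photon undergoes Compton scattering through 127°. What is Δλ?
3.8865 pm

Using the Compton scattering formula:
Δλ = λ_C(1 - cos θ)

where λ_C = h/(m_e·c) ≈ 2.4263 pm is the Compton wavelength of an electron.

For θ = 127°:
cos(127°) = -0.6018
1 - cos(127°) = 1.6018

Δλ = 2.4263 × 1.6018
Δλ = 3.8865 pm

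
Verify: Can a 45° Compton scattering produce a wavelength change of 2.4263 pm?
No, inconsistent

Calculate the expected shift for θ = 45°:

Δλ_expected = λ_C(1 - cos(45°))
Δλ_expected = 2.4263 × (1 - cos(45°))
Δλ_expected = 2.4263 × 0.2929
Δλ_expected = 0.7106 pm

Given shift: 2.4263 pm
Expected shift: 0.7106 pm
Difference: 1.7157 pm

The values do not match. The given shift corresponds to θ ≈ 90.0°, not 45°.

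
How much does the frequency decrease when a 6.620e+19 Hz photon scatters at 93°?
2.387e+19 Hz (decrease)

Convert frequency to wavelength (c = 299792458 m/s):
λ₀ = c/f₀ = 299792458/6.620e+19 = 4.5285870e-12 m = 4.5286 pm

Calculate Compton shift:
Δλ = λ_C(1 - cos(93°)) = 2.5533 pm

Final wavelength:
λ' = λ₀ + Δλ = 4.5286 + 2.5533 = 7.0819 pm

Final frequency:
f' = c/λ' = 299792458/7.0818805e-12 = 4.2332324e+19 Hz

Frequency shift (decrease):
Δf = f₀ - f' = 6.620e+19 - 4.2332324e+19 = 2.387e+19 Hz

(Intermediate values are shown rounded; full precision is carried through to the final answer.)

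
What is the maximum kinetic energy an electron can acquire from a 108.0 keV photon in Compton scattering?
32.0881 keV

Maximum energy transfer occurs at θ = 180° (backscattering).

Initial photon: E₀ = 108.0 keV → λ₀ = 11.4800 pm

Maximum Compton shift (at 180°):
Δλ_max = 2λ_C = 2 × 2.4263 = 4.8526 pm

Final wavelength:
λ' = 11.4800 + 4.8526 = 16.3326 pm

Minimum photon energy (maximum energy to electron):
E'_min = hc/λ' = 75.9119 keV

Maximum electron kinetic energy:
K_max = E₀ - E'_min = 108.0000 - 75.9119 = 32.0881 keV

(Intermediate values are shown rounded; full precision is carried through to the final answer.)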